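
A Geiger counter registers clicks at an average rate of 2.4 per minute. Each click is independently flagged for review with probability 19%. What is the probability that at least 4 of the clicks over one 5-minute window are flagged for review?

Thinning: the clicks that are flagged for review themselves form a Poisson process with rate 0.19 × 2.4 = 0.456 per minute.
Over the interval, μ = 0.456 × 5 = 2.28 (a 5-minute window = 5 minutes).
P(N ≥ 4) = 1 − P(N ≤ 3) ≈ 0.1966.

0.1966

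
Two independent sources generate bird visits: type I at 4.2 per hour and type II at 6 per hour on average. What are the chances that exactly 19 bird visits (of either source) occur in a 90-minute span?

Independent Poisson processes superpose: combined rate λ = 4.2 + 6 = 10.2 per hour.
Over the interval, μ = 10.2 × 1.5 = 15.3 (a 90-minute span = 1.5 hours).
P(N = 19) = e^(−15.3) · 15.3^19/19! ≈ 0.0602.

0.0602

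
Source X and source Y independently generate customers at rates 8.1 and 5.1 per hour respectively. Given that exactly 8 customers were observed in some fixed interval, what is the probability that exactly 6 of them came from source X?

0.2232

Given the total, each event is independently from source X with probability p = λ_X/(λ_X+λ_Y) = 8.1/13.2 ≈ 0.6136.
So K ~ Binomial(8, 8.1/13.2): P(K = 6) = C(8,6) · (8.1/13.2)^6 · (5.1/13.2)^2 ≈ 0.2232.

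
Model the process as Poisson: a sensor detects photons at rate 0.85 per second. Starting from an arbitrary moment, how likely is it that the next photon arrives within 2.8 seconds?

0.9074

Inter-arrival times are exponential with rate λ = 0.85 per second.
P(T ≤ 2.8) = 1 − e^(−λt) = 1 − e^(−0.85 × 2.8) = 1 − e^(−2.38) ≈ 0.9074.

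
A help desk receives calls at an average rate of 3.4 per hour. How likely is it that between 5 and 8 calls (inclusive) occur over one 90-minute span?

0.5021

Over the interval, μ = 3.4 × 1.5 = 5.1 (a 90-minute span = 1.5 hours).
P(5 ≤ N ≤ 8) = Σ_{j=5}^{8} e^(−5.1) · 5.1^j/j! ≈ 0.5021.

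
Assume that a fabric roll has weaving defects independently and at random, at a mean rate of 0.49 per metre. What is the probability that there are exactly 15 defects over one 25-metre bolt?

0.0768

Over the interval, μ = 0.49 × 25 = 12.25 (a 25-metre bolt = 25 metres).
P(N = 15) = e^(−μ) μ^15/15! = e^(−12.25) · 12.25^15/1307674368000 ≈ 0.0768.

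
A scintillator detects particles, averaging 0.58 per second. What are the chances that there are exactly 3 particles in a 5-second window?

0.2237

Over the interval, μ = 0.58 × 5 = 2.9 (a 5-second window = 5 seconds).
P(N = 3) = e^(−μ) μ^3/3! = e^(−2.9) · 2.9^3/6 ≈ 0.2237.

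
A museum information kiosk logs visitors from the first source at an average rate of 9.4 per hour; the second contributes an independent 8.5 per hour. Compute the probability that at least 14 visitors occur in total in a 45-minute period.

0.4736

Independent Poisson processes superpose: combined rate λ = 9.4 + 8.5 = 17.9 per hour.
Over the interval, μ = 17.9 × 0.75 = 13.425 (a 45-minute period = 0.75 hours).
P(N ≥ 14) = 1 − P(N ≤ 13) ≈ 0.4736.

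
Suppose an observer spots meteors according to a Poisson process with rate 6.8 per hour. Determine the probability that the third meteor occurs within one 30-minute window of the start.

Over the interval, μ = 6.8 × 0.5 = 3.4 (a 30-minute window = 0.5 hours).
The third arrival falls in the interval iff at least 3 events occur there: P(S_3 ≤ t) = P(N ≥ 3) = 1 − P(N ≤ 2) ≈ 0.6603.

0.6603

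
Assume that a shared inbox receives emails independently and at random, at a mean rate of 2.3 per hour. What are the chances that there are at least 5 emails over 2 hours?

Over the interval, μ = 2.3 × 2 = 4.6 (2 hours).
P(N ≥ 5) = 1 − P(N ≤ 4) = 1 − Σ_{j=0}^{4} e^(−μ) μ^j/j! ≈ 0.4868.

0.4868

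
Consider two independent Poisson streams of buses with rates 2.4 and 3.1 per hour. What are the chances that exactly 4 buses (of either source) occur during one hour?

Independent Poisson processes superpose: combined rate λ = 2.4 + 3.1 = 5.5 per hour.
So μ = 5.5.
P(N = 4) = e^(−5.5) · 5.5^4/4! ≈ 0.1558.

0.1558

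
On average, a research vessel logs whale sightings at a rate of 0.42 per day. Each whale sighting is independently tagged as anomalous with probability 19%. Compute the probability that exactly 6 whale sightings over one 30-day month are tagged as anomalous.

Thinning: the whale sightings that are tagged as anomalous themselves form a Poisson process with rate 0.19 × 0.42 = 0.0798 per day.
Over the interval, μ = 0.0798 × 30 = 2.394 (a 30-day month = 30 days).
P(N = 6) = e^(−2.394) · 2.394^6/6! ≈ 0.0239.

0.0239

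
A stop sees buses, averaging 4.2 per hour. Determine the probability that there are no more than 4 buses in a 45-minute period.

Over the interval, μ = 4.2 × 0.75 = 3.15 (a 45-minute period = 0.75 hours).
P(N ≤ 4) = Σ_{j=0}^{4} e^(−μ) μ^j/j! ≈ 0.7895.

0.7895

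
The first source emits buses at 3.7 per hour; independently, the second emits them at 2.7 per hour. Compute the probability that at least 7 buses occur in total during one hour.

0.4577

Independent Poisson processes superpose: combined rate λ = 3.7 + 2.7 = 6.4 per hour.
So μ = 6.4.
P(N ≥ 7) = 1 − P(N ≤ 6) ≈ 0.4577.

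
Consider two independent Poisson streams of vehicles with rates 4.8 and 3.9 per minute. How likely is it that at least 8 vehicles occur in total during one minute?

0.6398

Independent Poisson processes superpose: combined rate λ = 4.8 + 3.9 = 8.7 per minute.
So μ = 8.7.
P(N ≥ 8) = 1 − P(N ≤ 7) ≈ 0.6398.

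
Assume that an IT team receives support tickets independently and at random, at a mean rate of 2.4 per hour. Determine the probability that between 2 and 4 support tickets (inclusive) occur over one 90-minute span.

Over the interval, μ = 2.4 × 1.5 = 3.6 (a 90-minute span = 1.5 hours).
P(2 ≤ N ≤ 4) = Σ_{j=2}^{4} e^(−3.6) · 3.6^j/j! ≈ 0.5807.

0.5807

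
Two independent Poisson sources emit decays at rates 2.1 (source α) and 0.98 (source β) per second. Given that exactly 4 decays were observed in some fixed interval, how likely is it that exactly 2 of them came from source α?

0.2824

Given the total, each event is independently from source α with probability p = λ_α/(λ_α+λ_β) = 2.1/3.08 ≈ 0.6818.
So K ~ Binomial(4, 2.1/3.08): P(K = 2) = C(4,2) · (2.1/3.08)^2 · (0.98/3.08)^2 ≈ 0.2824.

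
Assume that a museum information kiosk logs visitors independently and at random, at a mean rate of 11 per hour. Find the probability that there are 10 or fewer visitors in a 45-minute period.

Over the interval, μ = 11 × 0.75 = 8.25 (a 45-minute period = 0.75 hours).
P(N ≤ 10) = Σ_{j=0}^{10} e^(−μ) μ^j/j! ≈ 0.7903.

0.7903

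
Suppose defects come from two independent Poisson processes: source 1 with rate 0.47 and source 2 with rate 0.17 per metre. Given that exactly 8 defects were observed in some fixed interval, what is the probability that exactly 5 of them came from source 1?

0.2242

Given the total, each event is independently from source 1 with probability p = λ_1/(λ_1+λ_2) = 0.47/0.64 ≈ 0.7344.
So K ~ Binomial(8, 0.47/0.64): P(K = 5) = C(8,5) · (0.47/0.64)^5 · (0.17/0.64)^3 ≈ 0.2242.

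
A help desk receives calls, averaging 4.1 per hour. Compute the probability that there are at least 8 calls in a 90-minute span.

0.2769

Over the interval, μ = 4.1 × 1.5 = 6.15 (a 90-minute span = 1.5 hours).
P(N ≥ 8) = 1 − P(N ≤ 7) = 1 − Σ_{j=0}^{7} e^(−μ) μ^j/j! ≈ 0.2769.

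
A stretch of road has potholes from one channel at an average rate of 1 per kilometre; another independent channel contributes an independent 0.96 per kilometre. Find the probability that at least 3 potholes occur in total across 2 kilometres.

Independent Poisson processes superpose: combined rate λ = 1 + 0.96 = 1.96 per kilometre.
Over the interval, μ = 1.96 × 2 = 3.92 (2 kilometres).
P(N ≥ 3) = 1 − P(N ≤ 2) ≈ 0.7499.

0.7499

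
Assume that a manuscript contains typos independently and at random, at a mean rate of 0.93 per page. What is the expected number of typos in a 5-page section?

4.65

E[N] = λt = 0.93 × 5 = 4.65 (a 5-page section = 5 pages).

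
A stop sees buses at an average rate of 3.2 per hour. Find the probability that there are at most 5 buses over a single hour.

0.8946

With mean μ = 3.2 per hour,
P(N ≤ 5) = Σ_{j=0}^{5} e^(−μ) μ^j/j! ≈ 0.8946.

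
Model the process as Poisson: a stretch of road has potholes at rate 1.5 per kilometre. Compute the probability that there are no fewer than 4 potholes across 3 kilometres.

0.6577

Over the interval, μ = 1.5 × 3 = 4.5 (3 kilometres).
P(N ≥ 4) = 1 − P(N ≤ 3) = 1 − Σ_{j=0}^{3} e^(−μ) μ^j/j! ≈ 0.6577.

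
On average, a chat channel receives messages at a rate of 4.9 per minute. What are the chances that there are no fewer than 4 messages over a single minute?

With mean μ = 4.9 per minute,
P(N ≥ 4) = 1 − P(N ≤ 3) = 1 − Σ_{j=0}^{3} e^(−μ) μ^j/j! ≈ 0.7207.

0.7207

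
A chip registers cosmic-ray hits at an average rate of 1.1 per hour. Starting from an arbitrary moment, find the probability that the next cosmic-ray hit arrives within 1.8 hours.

Inter-arrival times are exponential with rate λ = 1.1 per hour.
P(T ≤ 1.8) = 1 − e^(−λt) = 1 − e^(−1.1 × 1.8) = 1 − e^(−1.98) ≈ 0.8619.

0.8619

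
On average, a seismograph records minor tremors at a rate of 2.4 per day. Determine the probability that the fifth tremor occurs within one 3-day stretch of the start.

0.8445

Over the interval, μ = 2.4 × 3 = 7.2 (a 3-day stretch = 3 days).
The fifth arrival falls in the interval iff at least 5 events occur there: P(S_5 ≤ t) = P(N ≥ 5) = 1 − P(N ≤ 4) ≈ 0.8445.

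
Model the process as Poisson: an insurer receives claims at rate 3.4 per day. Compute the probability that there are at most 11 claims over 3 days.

0.6738

Over the interval, μ = 3.4 × 3 = 10.2 (3 days).
P(N ≤ 11) = Σ_{j=0}^{11} e^(−μ) μ^j/j! ≈ 0.6738.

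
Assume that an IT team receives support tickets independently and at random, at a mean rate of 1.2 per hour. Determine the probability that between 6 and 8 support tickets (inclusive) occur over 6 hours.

0.4268

Over the interval, μ = 1.2 × 6 = 7.2 (6 hours).
P(6 ≤ N ≤ 8) = Σ_{j=6}^{8} e^(−7.2) · 7.2^j/j! ≈ 0.4268.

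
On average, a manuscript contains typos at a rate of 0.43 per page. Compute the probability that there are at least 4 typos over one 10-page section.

0.6228

Over the interval, μ = 0.43 × 10 = 4.3 (a 10-page section = 10 pages).
P(N ≥ 4) = 1 − P(N ≤ 3) = 1 − Σ_{j=0}^{3} e^(−μ) μ^j/j! ≈ 0.6228.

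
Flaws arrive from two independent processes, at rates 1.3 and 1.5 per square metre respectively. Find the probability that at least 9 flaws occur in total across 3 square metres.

Independent Poisson processes superpose: combined rate λ = 1.3 + 1.5 = 2.8 per square metre.
Over the interval, μ = 2.8 × 3 = 8.4 (3 square metres).
P(N ≥ 9) = 1 − P(N ≤ 8) ≈ 0.4631.

0.4631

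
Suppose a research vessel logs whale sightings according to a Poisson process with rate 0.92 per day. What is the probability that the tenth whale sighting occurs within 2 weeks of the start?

Over the interval, μ = 0.92 × 14 = 12.88 (2 weeks = 14 days).
The tenth arrival falls in the interval iff at least 10 events occur there: P(S_10 ≤ t) = P(N ≥ 10) = 1 − P(N ≤ 9) ≈ 0.8261.

0.8261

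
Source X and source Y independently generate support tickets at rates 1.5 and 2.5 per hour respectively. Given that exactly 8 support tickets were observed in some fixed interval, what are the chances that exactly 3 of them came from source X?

0.2816

Given the total, each event is independently from source X with probability p = λ_X/(λ_X+λ_Y) = 1.5/4 = 0.3750.
So K ~ Binomial(8, 1.5/4): P(K = 3) = C(8,3) · (1.5/4)^3 · (2.5/4)^5 ≈ 0.2816.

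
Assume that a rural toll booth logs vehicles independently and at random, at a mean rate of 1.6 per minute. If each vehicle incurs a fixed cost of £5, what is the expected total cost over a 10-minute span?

E[N] = 1.6 × 10 = 16 (a 10-minute span = 10 minutes); E[cost] = 16 × £5 = £80.

£80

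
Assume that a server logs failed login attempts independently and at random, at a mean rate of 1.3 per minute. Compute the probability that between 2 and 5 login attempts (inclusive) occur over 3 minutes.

0.7014

Over the interval, μ = 1.3 × 3 = 3.9 (3 minutes).
P(2 ≤ N ≤ 5) = Σ_{j=2}^{5} e^(−3.9) · 3.9^j/j! ≈ 0.7014.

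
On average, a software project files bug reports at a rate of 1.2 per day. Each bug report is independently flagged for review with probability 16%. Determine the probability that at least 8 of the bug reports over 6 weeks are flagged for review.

Thinning: the bug reports that are flagged for review themselves form a Poisson process with rate 0.16 × 1.2 = 0.192 per day.
Over the interval, μ = 0.192 × 42 = 8.064 (6 weeks = 42 days).
P(N ≥ 8) = 1 − P(N ≤ 7) ≈ 0.5559.

0.5559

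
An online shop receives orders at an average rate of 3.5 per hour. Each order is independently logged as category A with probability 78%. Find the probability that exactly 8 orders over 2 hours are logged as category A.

Thinning: the orders that are logged as category A themselves form a Poisson process with rate 0.78 × 3.5 = 2.73 per hour.
Over the interval, μ = 2.73 × 2 = 5.46 (2 hours).
P(N = 8) = e^(−5.46) · 5.46^8/8! ≈ 0.0833.

0.0833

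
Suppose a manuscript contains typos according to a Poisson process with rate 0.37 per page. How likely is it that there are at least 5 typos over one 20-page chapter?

Over the interval, μ = 0.37 × 20 = 7.4 (a 20-page chapter = 20 pages).
P(N ≥ 5) = 1 − P(N ≤ 4) = 1 − Σ_{j=0}^{4} e^(−μ) μ^j/j! ≈ 0.8605.

0.8605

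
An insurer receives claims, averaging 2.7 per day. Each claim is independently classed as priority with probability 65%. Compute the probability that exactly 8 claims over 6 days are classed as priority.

Thinning: the claims that are classed as priority themselves form a Poisson process with rate 0.65 × 2.7 = 1.755 per day.
Over the interval, μ = 1.755 × 6 = 10.53 (6 days).
P(N = 8) = e^(−10.53) · 10.53^8/8! ≈ 0.1002.

0.1002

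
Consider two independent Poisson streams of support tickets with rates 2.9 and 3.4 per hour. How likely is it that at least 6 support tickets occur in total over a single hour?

0.6012

Independent Poisson processes superpose: combined rate λ = 2.9 + 3.4 = 6.3 per hour.
So μ = 6.3.
P(N ≥ 6) = 1 − P(N ≤ 5) ≈ 0.6012.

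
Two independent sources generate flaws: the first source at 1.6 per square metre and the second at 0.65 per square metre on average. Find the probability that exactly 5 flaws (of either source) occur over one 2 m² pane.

Independent Poisson processes superpose: combined rate λ = 1.6 + 0.65 = 2.25 per square metre.
Over the interval, μ = 2.25 × 2 = 4.5 (a 2 m² pane = 2 square metres).
P(N = 5) = e^(−4.5) · 4.5^5/5! ≈ 0.1708.

0.1708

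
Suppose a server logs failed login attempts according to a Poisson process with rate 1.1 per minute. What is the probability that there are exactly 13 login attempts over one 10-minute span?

Over the interval, μ = 1.1 × 10 = 11 (a 10-minute span = 10 minutes).
P(N = 13) = e^(−μ) μ^13/13! = e^(−11) · 11^13/6227020800 ≈ 0.0926.

0.0926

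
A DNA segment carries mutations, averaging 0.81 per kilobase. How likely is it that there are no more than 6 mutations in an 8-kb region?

0.5297

Over the interval, μ = 0.81 × 8 = 6.48 (an 8-kb region = 8 kilobases).
P(N ≤ 6) = Σ_{j=0}^{6} e^(−μ) μ^j/j! ≈ 0.5297.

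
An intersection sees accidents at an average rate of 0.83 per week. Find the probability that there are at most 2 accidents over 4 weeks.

Over the interval, μ = 0.83 × 4 = 3.32 (4 weeks).
P(N ≤ 2) = Σ_{j=0}^{2} e^(−μ) μ^j/j! ≈ 0.3554.

0.3554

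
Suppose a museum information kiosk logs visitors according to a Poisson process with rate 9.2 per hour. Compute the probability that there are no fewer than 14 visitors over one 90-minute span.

0.5142

Over the interval, μ = 9.2 × 1.5 = 13.8 (a 90-minute span = 1.5 hours).
P(N ≥ 14) = 1 − P(N ≤ 13) = 1 − Σ_{j=0}^{13} e^(−μ) μ^j/j! ≈ 0.5142.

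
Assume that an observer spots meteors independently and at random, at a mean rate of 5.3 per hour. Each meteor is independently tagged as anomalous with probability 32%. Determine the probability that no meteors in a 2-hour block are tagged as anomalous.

Thinning: the meteors that are tagged as anomalous themselves form a Poisson process with rate 0.32 × 5.3 = 1.696 per hour.
Over the interval, μ = 1.696 × 2 = 3.392 (a 2-hour block = 2 hours).
P(N = 0) = e^(−3.392) · 3.392^0/0! ≈ 0.0336.

0.0336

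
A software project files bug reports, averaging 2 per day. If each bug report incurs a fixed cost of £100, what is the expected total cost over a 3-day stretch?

E[N] = 2 × 3 = 6 (a 3-day stretch = 3 days); E[cost] = 6 × £100 = £600.

£600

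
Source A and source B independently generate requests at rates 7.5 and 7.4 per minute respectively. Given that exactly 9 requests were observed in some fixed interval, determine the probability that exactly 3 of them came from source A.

Given the total, each event is independently from source A with probability p = λ_A/(λ_A+λ_B) = 7.5/14.9 ≈ 0.5034.
So K ~ Binomial(9, 7.5/14.9): P(K = 3) = C(9,3) · (7.5/14.9)^3 · (7.4/14.9)^6 ≈ 0.1608.

0.1608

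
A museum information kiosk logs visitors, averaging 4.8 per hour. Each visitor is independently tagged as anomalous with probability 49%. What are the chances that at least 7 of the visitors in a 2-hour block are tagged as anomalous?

0.1959

Thinning: the visitors that are tagged as anomalous themselves form a Poisson process with rate 0.49 × 4.8 = 2.352 per hour.
Over the interval, μ = 2.352 × 2 = 4.704 (a 2-hour block = 2 hours).
P(N ≥ 7) = 1 − P(N ≤ 6) ≈ 0.1959.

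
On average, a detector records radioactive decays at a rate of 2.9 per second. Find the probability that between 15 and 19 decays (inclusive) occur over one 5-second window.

0.3836

Over the interval, μ = 2.9 × 5 = 14.5 (a 5-second window = 5 seconds).
P(15 ≤ N ≤ 19) = Σ_{j=15}^{19} e^(−14.5) · 14.5^j/j! ≈ 0.3836.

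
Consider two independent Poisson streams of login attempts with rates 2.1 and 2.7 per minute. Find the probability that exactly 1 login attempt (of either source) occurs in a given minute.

Independent Poisson processes superpose: combined rate λ = 2.1 + 2.7 = 4.8 per minute.
So μ = 4.8.
P(N = 1) = e^(−4.8) · 4.8^1/1! ≈ 0.0395.

0.0395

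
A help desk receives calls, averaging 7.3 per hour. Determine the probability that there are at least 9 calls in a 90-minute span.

Over the interval, μ = 7.3 × 1.5 = 10.95 (a 90-minute span = 1.5 hours).
P(N ≥ 9) = 1 − P(N ≤ 8) = 1 − Σ_{j=0}^{8} e^(−μ) μ^j/j! ≈ 0.7635.

0.7635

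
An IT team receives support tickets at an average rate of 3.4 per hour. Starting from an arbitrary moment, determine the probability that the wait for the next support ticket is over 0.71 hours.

0.0895

The wait for the next event is exponential with rate λ = 3.4 per hour.
P(T > 0.71) = e^(−λt) = e^(−3.4 × 0.71) = e^(−2.414) ≈ 0.0895.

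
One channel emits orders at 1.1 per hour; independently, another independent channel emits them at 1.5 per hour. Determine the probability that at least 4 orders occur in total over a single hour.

Independent Poisson processes superpose: combined rate λ = 1.1 + 1.5 = 2.6 per hour.
So μ = 2.6.
P(N ≥ 4) = 1 − P(N ≤ 3) ≈ 0.2640.

0.2640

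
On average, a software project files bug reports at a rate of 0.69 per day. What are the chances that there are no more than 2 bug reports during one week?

Over the interval, μ = 0.69 × 7 = 4.83 (a week = 7 days).
P(N ≤ 2) = Σ_{j=0}^{2} e^(−μ) μ^j/j! ≈ 0.1397.

0.1397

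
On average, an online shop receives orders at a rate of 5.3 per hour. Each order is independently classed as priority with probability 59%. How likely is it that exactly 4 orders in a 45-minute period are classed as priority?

Thinning: the orders that are classed as priority themselves form a Poisson process with rate 0.59 × 5.3 = 3.127 per hour.
Over the interval, μ = 3.127 × 0.75 = 2.34525 (a 45-minute period = 0.75 hours).
P(N = 4) = e^(−2.34525) · 2.34525^4/4! ≈ 0.1208.

0.1208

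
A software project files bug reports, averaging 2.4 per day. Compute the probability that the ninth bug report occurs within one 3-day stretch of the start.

Over the interval, μ = 2.4 × 3 = 7.2 (a 3-day stretch = 3 days).
The ninth arrival falls in the interval iff at least 9 events occur there: P(S_9 ≤ t) = P(N ≥ 9) = 1 − P(N ≤ 8) ≈ 0.2973.

0.2973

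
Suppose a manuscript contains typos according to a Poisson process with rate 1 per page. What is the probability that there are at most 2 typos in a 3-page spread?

Over the interval, μ = 1 × 3 = 3 (a 3-page spread = 3 pages).
P(N ≤ 2) = Σ_{j=0}^{2} e^(−μ) μ^j/j! ≈ 0.4232.

0.4232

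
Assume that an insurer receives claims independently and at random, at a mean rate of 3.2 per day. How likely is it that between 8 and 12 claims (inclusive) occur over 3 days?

0.5694

Over the interval, μ = 3.2 × 3 = 9.6 (3 days).
P(8 ≤ N ≤ 12) = Σ_{j=8}^{12} e^(−9.6) · 9.6^j/j! ≈ 0.5694.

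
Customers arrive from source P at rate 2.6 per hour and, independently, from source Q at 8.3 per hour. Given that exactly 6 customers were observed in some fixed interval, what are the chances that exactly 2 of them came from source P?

Given the total, each event is independently from source P with probability p = λ_P/(λ_P+λ_Q) = 2.6/10.9 ≈ 0.2385.
So K ~ Binomial(6, 2.6/10.9): P(K = 2) = C(6,2) · (2.6/10.9)^2 · (8.3/10.9)^4 ≈ 0.2869.

0.2869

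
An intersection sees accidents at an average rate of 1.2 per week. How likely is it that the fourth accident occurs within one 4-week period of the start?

0.7058

Over the interval, μ = 1.2 × 4 = 4.8 (a 4-week period = 4 weeks).
The fourth arrival falls in the interval iff at least 4 events occur there: P(S_4 ≤ t) = P(N ≥ 4) = 1 − P(N ≤ 3) ≈ 0.7058.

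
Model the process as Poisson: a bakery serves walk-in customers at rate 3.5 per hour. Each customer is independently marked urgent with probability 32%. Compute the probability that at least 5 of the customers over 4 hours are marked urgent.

Thinning: the customers that are marked urgent themselves form a Poisson process with rate 0.32 × 3.5 = 1.12 per hour.
Over the interval, μ = 1.12 × 4 = 4.48 (4 hours).
P(N ≥ 5) = 1 − P(N ≤ 4) ≈ 0.4641.

0.4641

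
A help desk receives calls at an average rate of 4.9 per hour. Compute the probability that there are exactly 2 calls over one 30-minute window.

0.2590

Over the interval, μ = 4.9 × 0.5 = 2.45 (a 30-minute window = 0.5 hours).
P(N = 2) = e^(−μ) μ^2/2! = e^(−2.45) · 2.45^2/2 ≈ 0.2590.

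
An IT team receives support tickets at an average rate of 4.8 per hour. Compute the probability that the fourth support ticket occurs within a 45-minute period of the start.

0.4848

Over the interval, μ = 4.8 × 0.75 = 3.6 (a 45-minute period = 0.75 hours).
The fourth arrival falls in the interval iff at least 4 events occur there: P(S_4 ≤ t) = P(N ≥ 4) = 1 − P(N ≤ 3) ≈ 0.4848.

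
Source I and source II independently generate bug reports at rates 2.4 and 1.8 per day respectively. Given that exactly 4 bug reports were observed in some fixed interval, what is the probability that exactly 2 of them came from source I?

0.3599

Given the total, each event is independently from source I with probability p = λ_I/(λ_I+λ_II) = 2.4/4.2 ≈ 0.5714.
So K ~ Binomial(4, 2.4/4.2): P(K = 2) = C(4,2) · (2.4/4.2)^2 · (1.8/4.2)^2 ≈ 0.3599.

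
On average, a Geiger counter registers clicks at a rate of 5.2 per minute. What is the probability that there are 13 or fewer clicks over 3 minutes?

0.3083

Over the interval, μ = 5.2 × 3 = 15.6 (3 minutes).
P(N ≤ 13) = Σ_{j=0}^{13} e^(−μ) μ^j/j! ≈ 0.3083.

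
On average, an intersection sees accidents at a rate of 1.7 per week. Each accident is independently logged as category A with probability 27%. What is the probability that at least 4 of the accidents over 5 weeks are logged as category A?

0.1996

Thinning: the accidents that are logged as category A themselves form a Poisson process with rate 0.27 × 1.7 = 0.459 per week.
Over the interval, μ = 0.459 × 5 = 2.295 (5 weeks).
P(N ≥ 4) = 1 − P(N ≤ 3) ≈ 0.1996.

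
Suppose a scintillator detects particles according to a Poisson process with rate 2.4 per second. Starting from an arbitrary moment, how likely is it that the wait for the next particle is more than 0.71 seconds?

0.1820

The wait for the next event is exponential with rate λ = 2.4 per second.
P(T > 0.71) = e^(−λt) = e^(−2.4 × 0.71) = e^(−1.704) ≈ 0.1820.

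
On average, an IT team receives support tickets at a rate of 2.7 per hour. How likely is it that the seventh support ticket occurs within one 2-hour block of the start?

Over the interval, μ = 2.7 × 2 = 5.4 (a 2-hour block = 2 hours).
The seventh arrival falls in the interval iff at least 7 events occur there: P(S_7 ≤ t) = P(N ≥ 7) = 1 − P(N ≤ 6) ≈ 0.2983.

0.2983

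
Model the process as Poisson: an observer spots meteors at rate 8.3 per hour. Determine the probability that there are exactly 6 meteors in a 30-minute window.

Over the interval, μ = 8.3 × 0.5 = 4.15 (a 30-minute window = 0.5 hours).
P(N = 6) = e^(−μ) μ^6/6! = e^(−4.15) · 4.15^6/720 ≈ 0.1118.

0.1118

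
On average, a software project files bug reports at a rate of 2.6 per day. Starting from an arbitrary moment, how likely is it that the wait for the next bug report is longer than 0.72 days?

The wait for the next event is exponential with rate λ = 2.6 per day.
P(T > 0.72) = e^(−λt) = e^(−2.6 × 0.72) = e^(−1.872) ≈ 0.1538.

0.1538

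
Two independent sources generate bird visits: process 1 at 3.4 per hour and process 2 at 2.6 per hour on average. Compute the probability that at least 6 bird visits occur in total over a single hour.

Independent Poisson processes superpose: combined rate λ = 3.4 + 2.6 = 6 per hour.
So μ = 6.
P(N ≥ 6) = 1 − P(N ≤ 5) ≈ 0.5543.

0.5543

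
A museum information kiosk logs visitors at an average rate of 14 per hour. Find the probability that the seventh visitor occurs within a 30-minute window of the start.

Over the interval, μ = 14 × 0.5 = 7 (a 30-minute window = 0.5 hours).
The seventh arrival falls in the interval iff at least 7 events occur there: P(S_7 ≤ t) = P(N ≥ 7) = 1 − P(N ≤ 6) ≈ 0.5503.

0.5503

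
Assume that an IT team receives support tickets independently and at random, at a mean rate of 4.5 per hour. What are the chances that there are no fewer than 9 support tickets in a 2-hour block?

Over the interval, μ = 4.5 × 2 = 9 (a 2-hour block = 2 hours).
P(N ≥ 9) = 1 − P(N ≤ 8) = 1 − Σ_{j=0}^{8} e^(−μ) μ^j/j! ≈ 0.5443.

0.5443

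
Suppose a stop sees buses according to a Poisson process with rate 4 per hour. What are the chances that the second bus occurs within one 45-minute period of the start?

Over the interval, μ = 4 × 0.75 = 3 (a 45-minute period = 0.75 hours).
The second arrival falls in the interval iff at least 2 events occur there: P(S_2 ≤ t) = P(N ≥ 2) = 1 − P(N ≤ 1) ≈ 0.8009.

0.8009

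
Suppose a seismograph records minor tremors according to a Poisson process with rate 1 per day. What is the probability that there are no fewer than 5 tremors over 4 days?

Over the interval, μ = 1 × 4 = 4 (4 days).
P(N ≥ 5) = 1 − P(N ≤ 4) = 1 − Σ_{j=0}^{4} e^(−μ) μ^j/j! ≈ 0.3712.

0.3712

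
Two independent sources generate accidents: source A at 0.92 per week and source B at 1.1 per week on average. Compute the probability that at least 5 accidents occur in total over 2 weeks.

Independent Poisson processes superpose: combined rate λ = 0.92 + 1.1 = 2.02 per week.
Over the interval, μ = 2.02 × 2 = 4.04 (2 weeks).
P(N ≥ 5) = 1 − P(N ≤ 4) ≈ 0.3790.

0.3790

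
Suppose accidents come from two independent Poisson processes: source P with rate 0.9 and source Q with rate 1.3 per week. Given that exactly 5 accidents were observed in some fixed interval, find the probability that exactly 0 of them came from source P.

Given the total, each event is independently from source P with probability p = λ_P/(λ_P+λ_Q) = 0.9/2.2 ≈ 0.4091.
So K ~ Binomial(5, 0.9/2.2): P(K = 0) = C(5,0) · (0.9/2.2)^0 · (1.3/2.2)^5 ≈ 0.0720.

0.0720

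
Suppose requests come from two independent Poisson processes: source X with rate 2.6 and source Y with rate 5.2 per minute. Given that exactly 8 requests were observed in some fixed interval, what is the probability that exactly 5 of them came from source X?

0.0683

Given the total, each event is independently from source X with probability p = λ_X/(λ_X+λ_Y) = 2.6/7.8 ≈ 0.3333.
So K ~ Binomial(8, 2.6/7.8): P(K = 5) = C(8,5) · (2.6/7.8)^5 · (5.2/7.8)^3 ≈ 0.0683.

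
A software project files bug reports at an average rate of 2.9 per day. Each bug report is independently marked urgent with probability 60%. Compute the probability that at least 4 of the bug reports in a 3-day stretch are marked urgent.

Thinning: the bug reports that are marked urgent themselves form a Poisson process with rate 0.6 × 2.9 = 1.74 per day.
Over the interval, μ = 1.74 × 3 = 5.22 (a 3-day stretch = 3 days).
P(N ≥ 4) = 1 − P(N ≤ 3) ≈ 0.7645.

0.7645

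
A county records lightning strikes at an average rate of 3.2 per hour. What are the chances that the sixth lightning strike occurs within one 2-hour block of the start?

0.6163

Over the interval, μ = 3.2 × 2 = 6.4 (a 2-hour block = 2 hours).
The sixth arrival falls in the interval iff at least 6 events occur there: P(S_6 ≤ t) = P(N ≥ 6) = 1 − P(N ≤ 5) ≈ 0.6163.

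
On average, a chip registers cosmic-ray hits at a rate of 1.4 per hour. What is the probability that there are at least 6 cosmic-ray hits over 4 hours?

Over the interval, μ = 1.4 × 4 = 5.6 (4 hours).
P(N ≥ 6) = 1 − P(N ≤ 5) = 1 − Σ_{j=0}^{5} e^(−μ) μ^j/j! ≈ 0.4881.

0.4881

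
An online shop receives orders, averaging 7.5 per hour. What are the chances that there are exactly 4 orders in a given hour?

0.0729

With mean μ = 7.5 per hour,
P(N = 4) = e^(−μ) μ^4/4! = e^(−7.5) · 7.5^4/24 ≈ 0.0729.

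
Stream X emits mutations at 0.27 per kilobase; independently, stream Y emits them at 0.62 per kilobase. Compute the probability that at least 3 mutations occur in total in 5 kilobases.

Independent Poisson processes superpose: combined rate λ = 0.27 + 0.62 = 0.89 per kilobase.
Over the interval, μ = 0.89 × 5 = 4.45 (5 kilobases).
P(N ≥ 3) = 1 − P(N ≤ 2) ≈ 0.8207.

0.8207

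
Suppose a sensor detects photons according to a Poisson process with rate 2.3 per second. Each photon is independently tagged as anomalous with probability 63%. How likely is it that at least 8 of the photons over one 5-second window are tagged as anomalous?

Thinning: the photons that are tagged as anomalous themselves form a Poisson process with rate 0.63 × 2.3 = 1.449 per second.
Over the interval, μ = 1.449 × 5 = 7.245 (a 5-second window = 5 seconds).
P(N ≥ 8) = 1 − P(N ≤ 7) ≈ 0.4377.

0.4377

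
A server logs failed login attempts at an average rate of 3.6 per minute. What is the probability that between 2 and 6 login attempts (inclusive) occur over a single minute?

With mean μ = 3.6 per minute,
P(2 ≤ N ≤ 6) = Σ_{j=2}^{6} e^(−3.6) · 3.6^j/j! ≈ 0.8010.

0.8010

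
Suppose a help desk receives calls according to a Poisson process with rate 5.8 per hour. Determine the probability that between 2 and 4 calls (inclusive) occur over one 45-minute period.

0.4917

Over the interval, μ = 5.8 × 0.75 = 4.35 (a 45-minute period = 0.75 hours).
P(2 ≤ N ≤ 4) = Σ_{j=2}^{4} e^(−4.35) · 4.35^j/j! ≈ 0.4917.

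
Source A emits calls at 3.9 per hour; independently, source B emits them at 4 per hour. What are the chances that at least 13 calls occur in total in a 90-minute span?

Independent Poisson processes superpose: combined rate λ = 3.9 + 4 = 7.9 per hour.
Over the interval, μ = 7.9 × 1.5 = 11.85 (a 90-minute span = 1.5 hours).
P(N ≥ 13) = 1 − P(N ≤ 12) ≈ 0.4069.

0.4069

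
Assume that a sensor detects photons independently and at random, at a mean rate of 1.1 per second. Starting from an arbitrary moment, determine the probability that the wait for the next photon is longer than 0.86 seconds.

The wait for the next event is exponential with rate λ = 1.1 per second.
P(T > 0.86) = e^(−λt) = e^(−1.1 × 0.86) = e^(−0.946) ≈ 0.3883.

0.3883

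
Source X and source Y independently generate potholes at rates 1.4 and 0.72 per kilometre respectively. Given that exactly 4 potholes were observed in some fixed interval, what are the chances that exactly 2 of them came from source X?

0.3018

Given the total, each event is independently from source X with probability p = λ_X/(λ_X+λ_Y) = 1.4/2.12 ≈ 0.6604.
So K ~ Binomial(4, 1.4/2.12): P(K = 2) = C(4,2) · (1.4/2.12)^2 · (0.72/2.12)^2 ≈ 0.3018.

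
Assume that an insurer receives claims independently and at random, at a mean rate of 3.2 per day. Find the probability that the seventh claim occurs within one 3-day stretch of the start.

0.8426

Over the interval, μ = 3.2 × 3 = 9.6 (a 3-day stretch = 3 days).
The seventh arrival falls in the interval iff at least 7 events occur there: P(S_7 ≤ t) = P(N ≥ 7) = 1 − P(N ≤ 6) ≈ 0.8426.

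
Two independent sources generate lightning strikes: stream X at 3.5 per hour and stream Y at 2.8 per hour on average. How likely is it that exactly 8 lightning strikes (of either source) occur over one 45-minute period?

Independent Poisson processes superpose: combined rate λ = 3.5 + 2.8 = 6.3 per hour.
Over the interval, μ = 6.3 × 0.75 = 4.725 (a 45-minute period = 0.75 hours).
P(N = 8) = e^(−4.725) · 4.725^8/8! ≈ 0.0547.

0.0547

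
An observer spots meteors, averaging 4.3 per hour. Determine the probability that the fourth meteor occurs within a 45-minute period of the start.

0.4030

Over the interval, μ = 4.3 × 0.75 = 3.225 (a 45-minute period = 0.75 hours).
The fourth arrival falls in the interval iff at least 4 events occur there: P(S_4 ≤ t) = P(N ≥ 4) = 1 − P(N ≤ 3) ≈ 0.4030.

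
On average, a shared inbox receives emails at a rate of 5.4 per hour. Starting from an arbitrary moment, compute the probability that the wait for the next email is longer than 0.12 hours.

0.5231

The wait for the next event is exponential with rate λ = 5.4 per hour.
P(T > 0.12) = e^(−λt) = e^(−5.4 × 0.12) = e^(−0.648) ≈ 0.5231.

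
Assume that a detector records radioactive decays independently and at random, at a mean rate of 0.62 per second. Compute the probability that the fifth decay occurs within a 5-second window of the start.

0.2018

Over the interval, μ = 0.62 × 5 = 3.1 (a 5-second window = 5 seconds).
The fifth arrival falls in the interval iff at least 5 events occur there: P(S_5 ≤ t) = P(N ≥ 5) = 1 − P(N ≤ 4) ≈ 0.2018.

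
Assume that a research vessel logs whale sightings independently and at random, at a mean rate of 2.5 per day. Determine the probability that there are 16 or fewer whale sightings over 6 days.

Over the interval, μ = 2.5 × 6 = 15 (6 days).
P(N ≤ 16) = Σ_{j=0}^{16} e^(−μ) μ^j/j! ≈ 0.6641.

0.6641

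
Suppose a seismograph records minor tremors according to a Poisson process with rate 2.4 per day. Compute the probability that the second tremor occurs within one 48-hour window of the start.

0.9523

Over the interval, μ = 2.4 × 2 = 4.8 (a 48-hour window = 2 days).
The second arrival falls in the interval iff at least 2 events occur there: P(S_2 ≤ t) = P(N ≥ 2) = 1 − P(N ≤ 1) ≈ 0.9523.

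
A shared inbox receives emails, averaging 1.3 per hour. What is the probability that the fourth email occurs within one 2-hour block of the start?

0.2640

Over the interval, μ = 1.3 × 2 = 2.6 (a 2-hour block = 2 hours).
The fourth arrival falls in the interval iff at least 4 events occur there: P(S_4 ≤ t) = P(N ≥ 4) = 1 − P(N ≤ 3) ≈ 0.2640.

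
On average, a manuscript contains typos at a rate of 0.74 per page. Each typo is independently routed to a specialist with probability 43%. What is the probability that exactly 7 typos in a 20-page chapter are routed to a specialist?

Thinning: the typos that are routed to a specialist themselves form a Poisson process with rate 0.43 × 0.74 = 0.3182 per page.
Over the interval, μ = 0.3182 × 20 = 6.364 (a 20-page chapter = 20 pages).
P(N = 7) = e^(−6.364) · 6.364^7/7! ≈ 0.1445.

0.1445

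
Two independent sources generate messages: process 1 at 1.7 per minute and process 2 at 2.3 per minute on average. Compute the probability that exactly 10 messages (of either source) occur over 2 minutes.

Independent Poisson processes superpose: combined rate λ = 1.7 + 2.3 = 4 per minute.
Over the interval, μ = 4 × 2 = 8 (2 minutes).
P(N = 10) = e^(−8) · 8^10/10! ≈ 0.0993.

0.0993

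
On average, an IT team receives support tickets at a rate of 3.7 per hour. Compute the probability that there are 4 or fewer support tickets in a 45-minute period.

Over the interval, μ = 3.7 × 0.75 = 2.775 (a 45-minute period = 0.75 hours).
P(N ≤ 4) = Σ_{j=0}^{4} e^(−μ) μ^j/j! ≈ 0.8515.

0.8515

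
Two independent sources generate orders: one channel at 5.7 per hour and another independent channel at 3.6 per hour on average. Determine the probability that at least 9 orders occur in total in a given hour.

Independent Poisson processes superpose: combined rate λ = 5.7 + 3.6 = 9.3 per hour.
So μ = 9.3.
P(N ≥ 9) = 1 − P(N ≤ 8) ≈ 0.5832.

0.5832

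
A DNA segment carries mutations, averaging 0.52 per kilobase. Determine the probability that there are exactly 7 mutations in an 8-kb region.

Over the interval, μ = 0.52 × 8 = 4.16 (an 8-kb region = 8 kilobases).
P(N = 7) = e^(−μ) μ^7/7! = e^(−4.16) · 4.16^7/5040 ≈ 0.0668.

0.0668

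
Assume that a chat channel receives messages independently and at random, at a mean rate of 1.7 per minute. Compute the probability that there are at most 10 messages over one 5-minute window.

0.7634

Over the interval, μ = 1.7 × 5 = 8.5 (a 5-minute window = 5 minutes).
P(N ≤ 10) = Σ_{j=0}^{10} e^(−μ) μ^j/j! ≈ 0.7634.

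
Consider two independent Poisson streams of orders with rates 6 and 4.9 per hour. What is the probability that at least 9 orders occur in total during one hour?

Independent Poisson processes superpose: combined rate λ = 6 + 4.9 = 10.9 per hour.
So μ = 10.9.
P(N ≥ 9) = 1 − P(N ≤ 8) ≈ 0.7590.

0.7590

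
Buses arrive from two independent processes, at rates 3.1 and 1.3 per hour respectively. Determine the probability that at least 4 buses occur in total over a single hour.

Independent Poisson processes superpose: combined rate λ = 3.1 + 1.3 = 4.4 per hour.
So μ = 4.4.
P(N ≥ 4) = 1 − P(N ≤ 3) ≈ 0.6406.

0.6406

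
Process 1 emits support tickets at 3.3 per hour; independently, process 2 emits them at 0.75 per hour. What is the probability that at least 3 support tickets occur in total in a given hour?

Independent Poisson processes superpose: combined rate λ = 3.3 + 0.75 = 4.05 per hour.
So μ = 4.05.
P(N ≥ 3) = 1 − P(N ≤ 2) ≈ 0.7691.

0.7691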